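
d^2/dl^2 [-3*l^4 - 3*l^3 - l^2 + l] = -36*l^2 - 18*l - 2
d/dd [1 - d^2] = -2*d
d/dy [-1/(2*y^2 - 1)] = 4*y/(2*y^2 - 1)^2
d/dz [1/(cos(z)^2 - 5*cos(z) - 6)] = (2*cos(z) - 5)*sin(z)/(sin(z)^2 + 5*cos(z) + 5)^2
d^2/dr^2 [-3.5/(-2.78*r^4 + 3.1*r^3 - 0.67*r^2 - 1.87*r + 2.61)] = ((-116.76*r^2 + 65.1*r - 4.69)*(2.78*r^4 - 3.1*r^3 + 0.67*r^2 + 1.87*r - 2.61) + 3.5*(11.12*r^3 - 9.3*r^2 + 1.34*r + 1.87)*(22.24*r^3 - 18.6*r^2 + 2.68*r + 3.74))/(2.78*r^4 - 3.1*r^3 + 0.67*r^2 + 1.87*r - 2.61)^3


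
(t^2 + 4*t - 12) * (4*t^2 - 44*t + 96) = 4*t^4 - 28*t^3 - 128*t^2 + 912*t - 1152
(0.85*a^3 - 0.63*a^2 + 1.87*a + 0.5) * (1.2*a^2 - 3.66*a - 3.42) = 1.02*a^5 - 3.867*a^4 + 1.6428*a^3 - 4.0896*a^2 - 8.2254*a - 1.71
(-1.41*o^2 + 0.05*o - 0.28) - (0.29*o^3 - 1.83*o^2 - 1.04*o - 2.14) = -0.29*o^3 + 0.42*o^2 + 1.09*o + 1.86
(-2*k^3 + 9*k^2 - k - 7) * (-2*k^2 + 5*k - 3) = 4*k^5 - 28*k^4 + 53*k^3 - 18*k^2 - 32*k + 21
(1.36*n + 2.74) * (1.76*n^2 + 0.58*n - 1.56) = 2.3936*n^3 + 5.6112*n^2 - 0.5324*n - 4.2744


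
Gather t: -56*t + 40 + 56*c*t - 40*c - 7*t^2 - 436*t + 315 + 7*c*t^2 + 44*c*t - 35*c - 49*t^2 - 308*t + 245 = -75*c + t^2*(7*c - 56) + t*(100*c - 800) + 600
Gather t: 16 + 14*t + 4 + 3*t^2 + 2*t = 3*t^2 + 16*t + 20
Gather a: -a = -a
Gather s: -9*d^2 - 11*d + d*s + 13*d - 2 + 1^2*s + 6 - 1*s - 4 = -9*d^2 + d*s + 2*d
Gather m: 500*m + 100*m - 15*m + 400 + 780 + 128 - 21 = 585*m + 1287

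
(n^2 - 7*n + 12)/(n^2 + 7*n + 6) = (n^2 - 7*n + 12)/(n^2 + 7*n + 6)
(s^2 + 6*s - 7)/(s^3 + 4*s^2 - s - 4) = (s + 7)/(s^2 + 5*s + 4)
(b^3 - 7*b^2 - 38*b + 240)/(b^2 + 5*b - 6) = (b^2 - 13*b + 40)/(b - 1)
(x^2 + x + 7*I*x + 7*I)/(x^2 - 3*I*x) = (x^2 + x + 7*I*x + 7*I)/(x*(x - 3*I))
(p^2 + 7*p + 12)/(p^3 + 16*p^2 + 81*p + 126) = (p + 4)/(p^2 + 13*p + 42)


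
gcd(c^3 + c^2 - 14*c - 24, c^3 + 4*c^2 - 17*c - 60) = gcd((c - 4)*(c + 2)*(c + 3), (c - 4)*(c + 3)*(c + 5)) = c^2 - c - 12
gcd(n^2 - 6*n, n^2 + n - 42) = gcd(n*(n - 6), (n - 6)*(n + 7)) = n - 6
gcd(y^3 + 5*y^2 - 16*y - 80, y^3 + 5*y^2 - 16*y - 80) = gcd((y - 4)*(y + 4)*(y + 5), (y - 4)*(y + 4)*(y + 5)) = y^3 + 5*y^2 - 16*y - 80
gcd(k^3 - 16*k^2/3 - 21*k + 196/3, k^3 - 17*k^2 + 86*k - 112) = k - 7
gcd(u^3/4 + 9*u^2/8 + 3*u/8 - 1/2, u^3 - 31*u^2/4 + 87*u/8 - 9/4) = 1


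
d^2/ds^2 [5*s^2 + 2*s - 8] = 10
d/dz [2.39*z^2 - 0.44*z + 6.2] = 4.78*z - 0.44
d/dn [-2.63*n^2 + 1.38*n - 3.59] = 1.38 - 5.26*n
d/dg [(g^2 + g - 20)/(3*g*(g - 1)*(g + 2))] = (-g^4 - 2*g^3 + 57*g^2 + 40*g - 40)/(3*g^2*(g^4 + 2*g^3 - 3*g^2 - 4*g + 4))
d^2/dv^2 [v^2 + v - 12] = 2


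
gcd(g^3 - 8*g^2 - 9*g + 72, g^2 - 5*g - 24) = g^2 - 5*g - 24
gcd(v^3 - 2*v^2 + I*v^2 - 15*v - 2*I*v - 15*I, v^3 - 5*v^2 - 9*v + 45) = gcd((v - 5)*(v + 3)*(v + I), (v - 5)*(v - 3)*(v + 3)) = v^2 - 2*v - 15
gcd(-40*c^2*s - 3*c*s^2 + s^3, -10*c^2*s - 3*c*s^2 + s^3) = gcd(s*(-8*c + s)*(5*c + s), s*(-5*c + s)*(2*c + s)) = s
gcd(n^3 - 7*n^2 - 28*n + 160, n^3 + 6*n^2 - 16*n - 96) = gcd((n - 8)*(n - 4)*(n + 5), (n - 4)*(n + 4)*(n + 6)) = n - 4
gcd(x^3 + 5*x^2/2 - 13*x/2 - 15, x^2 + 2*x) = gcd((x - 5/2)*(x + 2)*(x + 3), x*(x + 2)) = x + 2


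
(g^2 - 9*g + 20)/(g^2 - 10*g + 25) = (g - 4)/(g - 5)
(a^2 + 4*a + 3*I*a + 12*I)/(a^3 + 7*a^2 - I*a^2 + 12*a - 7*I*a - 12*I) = (a + 3*I)/(a^2 + a*(3 - I) - 3*I)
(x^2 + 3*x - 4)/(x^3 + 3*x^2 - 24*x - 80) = (x - 1)/(x^2 - x - 20)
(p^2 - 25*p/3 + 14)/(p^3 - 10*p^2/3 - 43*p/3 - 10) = (3*p - 7)/(3*p^2 + 8*p + 5)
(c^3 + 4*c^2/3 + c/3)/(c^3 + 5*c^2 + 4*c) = (c + 1/3)/(c + 4)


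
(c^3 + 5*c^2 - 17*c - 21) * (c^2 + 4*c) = c^5 + 9*c^4 + 3*c^3 - 89*c^2 - 84*c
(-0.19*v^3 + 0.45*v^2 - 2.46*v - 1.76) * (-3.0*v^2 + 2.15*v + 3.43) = 0.57*v^5 - 1.7585*v^4 + 7.6958*v^3 + 1.5345*v^2 - 12.2218*v - 6.0368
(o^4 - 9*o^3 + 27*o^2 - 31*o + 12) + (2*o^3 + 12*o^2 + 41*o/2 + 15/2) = o^4 - 7*o^3 + 39*o^2 - 21*o/2 + 39/2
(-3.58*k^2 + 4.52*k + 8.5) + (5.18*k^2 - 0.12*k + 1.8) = 1.6*k^2 + 4.4*k + 10.3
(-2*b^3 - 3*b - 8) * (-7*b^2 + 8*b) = 14*b^5 - 16*b^4 + 21*b^3 + 32*b^2 - 64*b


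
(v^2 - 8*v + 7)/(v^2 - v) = (v - 7)/v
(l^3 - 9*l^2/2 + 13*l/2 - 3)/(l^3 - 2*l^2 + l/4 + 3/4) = 2*(l - 2)/(2*l + 1)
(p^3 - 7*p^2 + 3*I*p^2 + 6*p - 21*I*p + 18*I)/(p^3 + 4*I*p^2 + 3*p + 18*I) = (p^2 - 7*p + 6)/(p^2 + I*p + 6)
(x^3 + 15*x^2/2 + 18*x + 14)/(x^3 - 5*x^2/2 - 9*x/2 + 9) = (2*x^2 + 11*x + 14)/(2*x^2 - 9*x + 9)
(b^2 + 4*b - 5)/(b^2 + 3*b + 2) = (b^2 + 4*b - 5)/(b^2 + 3*b + 2)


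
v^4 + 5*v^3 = v^3*(v + 5)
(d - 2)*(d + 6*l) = d^2 + 6*d*l - 2*d - 12*l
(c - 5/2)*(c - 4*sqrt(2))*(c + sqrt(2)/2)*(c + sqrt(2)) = c^4 - 5*sqrt(2)*c^3/2 - 5*c^3/2 - 11*c^2 + 25*sqrt(2)*c^2/4 - 4*sqrt(2)*c + 55*c/2 + 10*sqrt(2)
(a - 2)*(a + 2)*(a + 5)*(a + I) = a^4 + 5*a^3 + I*a^3 - 4*a^2 + 5*I*a^2 - 20*a - 4*I*a - 20*I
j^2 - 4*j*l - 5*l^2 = (j - 5*l)*(j + l)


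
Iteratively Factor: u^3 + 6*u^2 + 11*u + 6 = (u + 3)*(u^2 + 3*u + 2) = (u + 2)*(u + 3)*(u + 1)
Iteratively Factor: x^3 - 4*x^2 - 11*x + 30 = (x - 5)*(x^2 + x - 6) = (x - 5)*(x + 3)*(x - 2)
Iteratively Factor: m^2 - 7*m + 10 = (m - 5)*(m - 2)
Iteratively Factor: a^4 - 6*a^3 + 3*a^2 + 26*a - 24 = (a - 3)*(a^3 - 3*a^2 - 6*a + 8) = (a - 4)*(a - 3)*(a^2 + a - 2) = (a - 4)*(a - 3)*(a - 1)*(a + 2)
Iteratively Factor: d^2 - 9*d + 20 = (d - 5)*(d - 4)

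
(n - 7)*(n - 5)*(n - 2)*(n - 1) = n^4 - 15*n^3 + 73*n^2 - 129*n + 70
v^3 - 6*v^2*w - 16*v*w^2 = v*(v - 8*w)*(v + 2*w)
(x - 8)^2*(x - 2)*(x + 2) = x^4 - 16*x^3 + 60*x^2 + 64*x - 256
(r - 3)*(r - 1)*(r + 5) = r^3 + r^2 - 17*r + 15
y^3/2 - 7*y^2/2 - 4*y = y*(y/2 + 1/2)*(y - 8)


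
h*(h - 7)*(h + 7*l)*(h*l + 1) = h^4*l + 7*h^3*l^2 - 7*h^3*l + h^3 - 49*h^2*l^2 + 7*h^2*l - 7*h^2 - 49*h*l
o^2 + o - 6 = (o - 2)*(o + 3)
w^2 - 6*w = w*(w - 6)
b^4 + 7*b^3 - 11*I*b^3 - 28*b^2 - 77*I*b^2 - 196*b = b*(b + 7)*(b - 7*I)*(b - 4*I)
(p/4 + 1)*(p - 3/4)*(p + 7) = p^3/4 + 41*p^2/16 + 79*p/16 - 21/4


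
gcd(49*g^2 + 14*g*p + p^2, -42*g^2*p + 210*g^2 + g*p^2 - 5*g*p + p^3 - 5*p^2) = 7*g + p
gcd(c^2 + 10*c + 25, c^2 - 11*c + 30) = 1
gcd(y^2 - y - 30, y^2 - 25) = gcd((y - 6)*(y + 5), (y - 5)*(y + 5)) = y + 5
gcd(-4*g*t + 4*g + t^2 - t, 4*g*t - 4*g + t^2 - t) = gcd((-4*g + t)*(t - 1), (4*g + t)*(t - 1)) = t - 1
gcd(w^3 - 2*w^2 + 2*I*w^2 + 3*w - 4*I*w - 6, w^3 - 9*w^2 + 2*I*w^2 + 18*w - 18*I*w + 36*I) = 1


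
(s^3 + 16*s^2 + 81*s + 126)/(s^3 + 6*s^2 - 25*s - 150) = (s^2 + 10*s + 21)/(s^2 - 25)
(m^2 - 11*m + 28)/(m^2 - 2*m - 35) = (m - 4)/(m + 5)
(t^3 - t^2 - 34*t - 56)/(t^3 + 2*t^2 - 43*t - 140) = (t + 2)/(t + 5)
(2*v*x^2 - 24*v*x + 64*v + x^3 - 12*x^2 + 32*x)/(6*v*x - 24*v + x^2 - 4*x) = (2*v*x - 16*v + x^2 - 8*x)/(6*v + x)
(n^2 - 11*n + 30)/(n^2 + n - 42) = (n - 5)/(n + 7)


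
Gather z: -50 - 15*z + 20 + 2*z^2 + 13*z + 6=2*z^2 - 2*z - 24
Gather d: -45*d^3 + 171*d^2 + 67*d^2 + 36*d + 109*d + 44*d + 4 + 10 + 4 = -45*d^3 + 238*d^2 + 189*d + 18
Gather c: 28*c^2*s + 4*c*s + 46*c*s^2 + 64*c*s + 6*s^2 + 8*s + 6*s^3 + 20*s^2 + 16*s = 28*c^2*s + c*(46*s^2 + 68*s) + 6*s^3 + 26*s^2 + 24*s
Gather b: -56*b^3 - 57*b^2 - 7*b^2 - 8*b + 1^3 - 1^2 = -56*b^3 - 64*b^2 - 8*b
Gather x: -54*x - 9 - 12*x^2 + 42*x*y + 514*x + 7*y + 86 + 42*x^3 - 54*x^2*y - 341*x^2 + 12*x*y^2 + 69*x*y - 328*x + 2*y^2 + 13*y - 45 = 42*x^3 + x^2*(-54*y - 353) + x*(12*y^2 + 111*y + 132) + 2*y^2 + 20*y + 32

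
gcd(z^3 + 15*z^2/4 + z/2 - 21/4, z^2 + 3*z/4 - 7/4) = z^2 + 3*z/4 - 7/4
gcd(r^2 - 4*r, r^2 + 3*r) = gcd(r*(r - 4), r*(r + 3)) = r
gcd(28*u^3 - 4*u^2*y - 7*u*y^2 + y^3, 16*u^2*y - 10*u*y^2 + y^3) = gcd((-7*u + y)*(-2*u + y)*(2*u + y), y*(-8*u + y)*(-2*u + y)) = -2*u + y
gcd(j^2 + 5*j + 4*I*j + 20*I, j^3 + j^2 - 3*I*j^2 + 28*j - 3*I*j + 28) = j + 4*I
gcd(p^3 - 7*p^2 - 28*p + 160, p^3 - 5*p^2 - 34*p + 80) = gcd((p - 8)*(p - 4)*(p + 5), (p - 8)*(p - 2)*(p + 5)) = p^2 - 3*p - 40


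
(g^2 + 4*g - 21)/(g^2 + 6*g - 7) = (g - 3)/(g - 1)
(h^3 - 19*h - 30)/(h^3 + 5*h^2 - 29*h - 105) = (h + 2)/(h + 7)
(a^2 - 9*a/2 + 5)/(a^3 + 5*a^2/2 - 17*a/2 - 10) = (a - 2)/(a^2 + 5*a + 4)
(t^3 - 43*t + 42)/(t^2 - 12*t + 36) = (t^2 + 6*t - 7)/(t - 6)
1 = 1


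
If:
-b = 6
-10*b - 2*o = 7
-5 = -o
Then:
No Solution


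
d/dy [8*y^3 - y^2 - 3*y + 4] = 24*y^2 - 2*y - 3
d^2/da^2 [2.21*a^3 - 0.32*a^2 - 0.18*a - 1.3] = 13.26*a - 0.64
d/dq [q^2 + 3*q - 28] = 2*q + 3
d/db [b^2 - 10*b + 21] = 2*b - 10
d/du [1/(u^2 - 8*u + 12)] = 2*(4 - u)/(u^2 - 8*u + 12)^2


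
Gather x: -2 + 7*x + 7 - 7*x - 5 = 0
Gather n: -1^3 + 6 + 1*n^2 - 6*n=n^2 - 6*n + 5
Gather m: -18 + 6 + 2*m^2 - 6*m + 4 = 2*m^2 - 6*m - 8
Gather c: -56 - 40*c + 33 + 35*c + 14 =-5*c - 9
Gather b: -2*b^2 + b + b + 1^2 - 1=-2*b^2 + 2*b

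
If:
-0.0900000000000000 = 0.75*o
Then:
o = -0.12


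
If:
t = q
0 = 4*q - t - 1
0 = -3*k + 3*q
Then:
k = 1/3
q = 1/3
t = 1/3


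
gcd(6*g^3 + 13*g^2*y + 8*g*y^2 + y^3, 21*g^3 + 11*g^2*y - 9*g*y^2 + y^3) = g + y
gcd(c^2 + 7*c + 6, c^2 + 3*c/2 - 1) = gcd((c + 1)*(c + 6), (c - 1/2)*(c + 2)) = 1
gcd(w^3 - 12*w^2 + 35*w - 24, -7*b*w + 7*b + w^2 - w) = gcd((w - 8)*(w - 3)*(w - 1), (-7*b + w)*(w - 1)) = w - 1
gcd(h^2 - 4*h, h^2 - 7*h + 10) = 1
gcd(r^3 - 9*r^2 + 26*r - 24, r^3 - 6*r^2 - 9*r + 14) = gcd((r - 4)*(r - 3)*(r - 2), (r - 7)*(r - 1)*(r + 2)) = 1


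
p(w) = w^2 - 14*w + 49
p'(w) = 2*w - 14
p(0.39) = 43.69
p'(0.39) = -13.22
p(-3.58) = 111.94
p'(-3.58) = -21.16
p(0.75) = 39.06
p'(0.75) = -12.50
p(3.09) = 15.29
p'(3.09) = -7.82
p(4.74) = 5.11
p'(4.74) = -4.52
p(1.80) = 27.04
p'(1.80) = -10.40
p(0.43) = 43.16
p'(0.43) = -13.14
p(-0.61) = 57.91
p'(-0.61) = -15.22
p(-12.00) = 361.00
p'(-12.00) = -38.00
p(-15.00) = 484.00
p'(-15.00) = -44.00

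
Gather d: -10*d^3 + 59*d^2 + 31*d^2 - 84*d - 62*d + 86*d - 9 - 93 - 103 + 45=-10*d^3 + 90*d^2 - 60*d - 160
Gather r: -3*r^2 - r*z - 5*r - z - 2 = -3*r^2 + r*(-z - 5) - z - 2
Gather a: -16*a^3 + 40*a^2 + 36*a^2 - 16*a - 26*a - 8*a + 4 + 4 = -16*a^3 + 76*a^2 - 50*a + 8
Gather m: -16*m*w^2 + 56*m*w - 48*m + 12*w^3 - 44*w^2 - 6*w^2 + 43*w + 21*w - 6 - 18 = m*(-16*w^2 + 56*w - 48) + 12*w^3 - 50*w^2 + 64*w - 24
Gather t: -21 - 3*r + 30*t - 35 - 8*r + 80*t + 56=-11*r + 110*t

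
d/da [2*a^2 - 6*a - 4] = 4*a - 6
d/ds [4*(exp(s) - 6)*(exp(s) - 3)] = (8*exp(s) - 36)*exp(s)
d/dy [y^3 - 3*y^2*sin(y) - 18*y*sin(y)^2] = -3*y^2*cos(y) + 3*y^2 - 6*y*sin(y) - 18*y*sin(2*y) - 18*sin(y)^2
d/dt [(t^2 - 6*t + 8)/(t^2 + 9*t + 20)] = 3*(5*t^2 + 8*t - 64)/(t^4 + 18*t^3 + 121*t^2 + 360*t + 400)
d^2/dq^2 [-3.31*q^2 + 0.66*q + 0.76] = -6.62000000000000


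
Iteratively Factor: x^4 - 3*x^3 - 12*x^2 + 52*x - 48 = (x - 3)*(x^3 - 12*x + 16) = (x - 3)*(x - 2)*(x^2 + 2*x - 8) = (x - 3)*(x - 2)*(x + 4)*(x - 2)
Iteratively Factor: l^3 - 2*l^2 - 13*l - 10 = (l + 1)*(l^2 - 3*l - 10) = (l - 5)*(l + 1)*(l + 2)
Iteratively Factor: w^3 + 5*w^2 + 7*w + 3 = (w + 3)*(w^2 + 2*w + 1) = (w + 1)*(w + 3)*(w + 1)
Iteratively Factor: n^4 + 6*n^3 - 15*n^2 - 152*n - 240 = (n - 5)*(n^3 + 11*n^2 + 40*n + 48) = (n - 5)*(n + 4)*(n^2 + 7*n + 12) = (n - 5)*(n + 4)^2*(n + 3)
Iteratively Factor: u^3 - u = (u + 1)*(u^2 - u) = u*(u + 1)*(u - 1)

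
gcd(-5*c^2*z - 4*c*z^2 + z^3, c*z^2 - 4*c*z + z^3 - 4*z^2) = c*z + z^2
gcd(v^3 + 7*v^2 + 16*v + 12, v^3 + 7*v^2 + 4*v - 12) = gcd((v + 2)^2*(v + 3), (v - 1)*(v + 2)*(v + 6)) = v + 2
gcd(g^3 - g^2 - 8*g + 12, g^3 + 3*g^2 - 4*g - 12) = g^2 + g - 6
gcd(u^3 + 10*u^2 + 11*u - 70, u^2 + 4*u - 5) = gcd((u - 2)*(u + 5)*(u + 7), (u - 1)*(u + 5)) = u + 5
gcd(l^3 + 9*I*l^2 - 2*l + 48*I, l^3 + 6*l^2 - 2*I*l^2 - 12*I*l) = l - 2*I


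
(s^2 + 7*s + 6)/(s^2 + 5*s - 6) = (s + 1)/(s - 1)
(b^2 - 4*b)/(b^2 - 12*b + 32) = b/(b - 8)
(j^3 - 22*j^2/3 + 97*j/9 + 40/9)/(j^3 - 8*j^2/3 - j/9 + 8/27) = 3*(j - 5)/(3*j - 1)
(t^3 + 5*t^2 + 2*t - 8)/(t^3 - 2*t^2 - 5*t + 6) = (t + 4)/(t - 3)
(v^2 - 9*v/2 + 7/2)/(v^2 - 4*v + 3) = (v - 7/2)/(v - 3)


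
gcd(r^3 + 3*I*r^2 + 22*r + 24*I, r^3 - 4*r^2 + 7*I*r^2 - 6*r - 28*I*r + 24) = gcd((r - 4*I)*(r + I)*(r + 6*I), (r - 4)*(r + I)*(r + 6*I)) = r^2 + 7*I*r - 6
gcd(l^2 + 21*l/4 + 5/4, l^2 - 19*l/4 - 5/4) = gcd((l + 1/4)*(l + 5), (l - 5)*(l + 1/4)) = l + 1/4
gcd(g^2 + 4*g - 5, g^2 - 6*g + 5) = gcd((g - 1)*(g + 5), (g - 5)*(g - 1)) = g - 1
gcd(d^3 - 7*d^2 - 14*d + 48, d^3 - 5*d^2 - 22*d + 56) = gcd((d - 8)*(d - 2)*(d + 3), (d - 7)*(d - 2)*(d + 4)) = d - 2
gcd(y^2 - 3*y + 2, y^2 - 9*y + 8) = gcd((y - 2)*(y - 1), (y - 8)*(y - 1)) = y - 1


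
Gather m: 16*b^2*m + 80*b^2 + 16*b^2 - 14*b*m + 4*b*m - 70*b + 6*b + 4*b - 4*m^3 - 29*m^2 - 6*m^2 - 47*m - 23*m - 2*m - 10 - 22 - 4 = 96*b^2 - 60*b - 4*m^3 - 35*m^2 + m*(16*b^2 - 10*b - 72) - 36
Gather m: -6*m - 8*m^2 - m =-8*m^2 - 7*m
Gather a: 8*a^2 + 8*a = 8*a^2 + 8*a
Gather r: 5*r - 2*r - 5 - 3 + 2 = 3*r - 6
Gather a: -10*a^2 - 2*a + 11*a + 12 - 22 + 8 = -10*a^2 + 9*a - 2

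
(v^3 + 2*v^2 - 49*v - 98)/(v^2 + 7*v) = v - 5 - 14/v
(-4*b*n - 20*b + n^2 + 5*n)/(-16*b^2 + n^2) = (n + 5)/(4*b + n)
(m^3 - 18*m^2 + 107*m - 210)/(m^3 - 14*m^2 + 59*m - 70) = (m - 6)/(m - 2)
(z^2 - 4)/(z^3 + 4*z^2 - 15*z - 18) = (z^2 - 4)/(z^3 + 4*z^2 - 15*z - 18)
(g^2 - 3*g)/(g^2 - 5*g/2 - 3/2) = 2*g/(2*g + 1)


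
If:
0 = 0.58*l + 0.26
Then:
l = -0.45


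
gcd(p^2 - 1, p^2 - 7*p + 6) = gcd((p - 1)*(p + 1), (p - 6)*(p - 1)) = p - 1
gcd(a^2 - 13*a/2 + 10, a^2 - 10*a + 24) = a - 4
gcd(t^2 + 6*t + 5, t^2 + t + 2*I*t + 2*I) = t + 1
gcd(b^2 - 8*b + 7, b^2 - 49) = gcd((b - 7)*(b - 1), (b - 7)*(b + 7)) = b - 7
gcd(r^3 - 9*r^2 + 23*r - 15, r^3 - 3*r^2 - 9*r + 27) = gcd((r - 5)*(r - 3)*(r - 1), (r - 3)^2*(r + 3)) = r - 3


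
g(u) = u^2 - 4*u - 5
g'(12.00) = 20.00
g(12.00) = 91.00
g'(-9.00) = -22.00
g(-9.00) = 112.00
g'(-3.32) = -10.64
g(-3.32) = 19.30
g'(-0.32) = -4.64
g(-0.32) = -3.62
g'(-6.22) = -16.44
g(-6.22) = 58.57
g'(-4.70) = -13.40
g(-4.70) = 35.89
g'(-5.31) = -14.62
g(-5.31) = 44.44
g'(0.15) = -3.70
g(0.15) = -5.58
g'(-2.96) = -9.92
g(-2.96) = 15.60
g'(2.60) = 1.20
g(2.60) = -8.64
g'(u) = 2*u - 4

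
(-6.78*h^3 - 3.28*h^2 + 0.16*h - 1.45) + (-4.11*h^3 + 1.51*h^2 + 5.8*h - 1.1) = -10.89*h^3 - 1.77*h^2 + 5.96*h - 2.55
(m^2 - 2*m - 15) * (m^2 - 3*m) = m^4 - 5*m^3 - 9*m^2 + 45*m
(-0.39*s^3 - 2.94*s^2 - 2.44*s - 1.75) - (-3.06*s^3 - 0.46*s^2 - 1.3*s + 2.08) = 2.67*s^3 - 2.48*s^2 - 1.14*s - 3.83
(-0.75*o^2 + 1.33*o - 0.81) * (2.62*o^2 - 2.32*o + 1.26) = -1.965*o^4 + 5.2246*o^3 - 6.1528*o^2 + 3.555*o - 1.0206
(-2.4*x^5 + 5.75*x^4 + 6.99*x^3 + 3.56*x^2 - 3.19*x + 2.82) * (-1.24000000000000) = 2.976*x^5 - 7.13*x^4 - 8.6676*x^3 - 4.4144*x^2 + 3.9556*x - 3.4968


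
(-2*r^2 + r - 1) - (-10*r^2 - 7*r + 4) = 8*r^2 + 8*r - 5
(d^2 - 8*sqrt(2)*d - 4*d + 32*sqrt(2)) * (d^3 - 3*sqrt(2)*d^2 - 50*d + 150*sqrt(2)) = d^5 - 11*sqrt(2)*d^4 - 4*d^4 - 2*d^3 + 44*sqrt(2)*d^3 + 8*d^2 + 550*sqrt(2)*d^2 - 2200*sqrt(2)*d - 2400*d + 9600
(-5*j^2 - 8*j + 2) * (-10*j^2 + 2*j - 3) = 50*j^4 + 70*j^3 - 21*j^2 + 28*j - 6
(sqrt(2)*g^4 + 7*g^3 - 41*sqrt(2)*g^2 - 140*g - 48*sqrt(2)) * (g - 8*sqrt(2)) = sqrt(2)*g^5 - 9*g^4 - 97*sqrt(2)*g^3 + 516*g^2 + 1072*sqrt(2)*g + 768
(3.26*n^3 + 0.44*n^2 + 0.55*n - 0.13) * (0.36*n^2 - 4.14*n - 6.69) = 1.1736*n^5 - 13.338*n^4 - 23.433*n^3 - 5.2674*n^2 - 3.1413*n + 0.8697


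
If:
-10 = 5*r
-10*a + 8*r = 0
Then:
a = -8/5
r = -2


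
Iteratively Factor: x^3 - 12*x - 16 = (x + 2)*(x^2 - 2*x - 8) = (x - 4)*(x + 2)*(x + 2)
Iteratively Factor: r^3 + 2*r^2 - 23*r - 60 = (r + 3)*(r^2 - r - 20) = (r - 5)*(r + 3)*(r + 4)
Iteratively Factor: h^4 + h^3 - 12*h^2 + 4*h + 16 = (h + 1)*(h^3 - 12*h + 16) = (h - 2)*(h + 1)*(h^2 + 2*h - 8) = (h - 2)^2*(h + 1)*(h + 4)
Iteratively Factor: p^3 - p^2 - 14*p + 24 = (p + 4)*(p^2 - 5*p + 6) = (p - 3)*(p + 4)*(p - 2)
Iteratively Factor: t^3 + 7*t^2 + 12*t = (t)*(t^2 + 7*t + 12) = t*(t + 4)*(t + 3)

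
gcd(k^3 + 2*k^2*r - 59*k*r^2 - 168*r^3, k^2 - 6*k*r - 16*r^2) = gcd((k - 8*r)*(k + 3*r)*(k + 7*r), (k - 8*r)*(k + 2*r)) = -k + 8*r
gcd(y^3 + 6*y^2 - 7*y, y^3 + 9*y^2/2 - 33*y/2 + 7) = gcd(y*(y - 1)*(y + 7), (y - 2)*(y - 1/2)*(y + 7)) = y + 7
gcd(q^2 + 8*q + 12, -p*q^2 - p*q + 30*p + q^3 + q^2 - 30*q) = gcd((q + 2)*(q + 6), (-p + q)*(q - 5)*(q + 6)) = q + 6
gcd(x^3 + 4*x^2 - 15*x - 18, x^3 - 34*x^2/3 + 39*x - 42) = x - 3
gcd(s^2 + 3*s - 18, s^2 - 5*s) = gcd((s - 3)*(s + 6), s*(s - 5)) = 1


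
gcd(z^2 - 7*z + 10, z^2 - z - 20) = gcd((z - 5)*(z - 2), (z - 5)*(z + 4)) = z - 5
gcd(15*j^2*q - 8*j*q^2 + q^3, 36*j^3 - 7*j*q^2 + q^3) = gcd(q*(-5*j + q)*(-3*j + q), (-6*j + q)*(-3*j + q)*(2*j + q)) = -3*j + q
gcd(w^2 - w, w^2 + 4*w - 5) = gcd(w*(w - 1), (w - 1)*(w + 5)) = w - 1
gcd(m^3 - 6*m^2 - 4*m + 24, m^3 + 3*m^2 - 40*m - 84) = m^2 - 4*m - 12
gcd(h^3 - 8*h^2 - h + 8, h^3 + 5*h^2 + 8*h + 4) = h + 1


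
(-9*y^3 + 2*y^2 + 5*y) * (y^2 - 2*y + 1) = -9*y^5 + 20*y^4 - 8*y^3 - 8*y^2 + 5*y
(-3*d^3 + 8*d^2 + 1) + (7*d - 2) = -3*d^3 + 8*d^2 + 7*d - 1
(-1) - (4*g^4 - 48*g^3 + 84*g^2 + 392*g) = -4*g^4 + 48*g^3 - 84*g^2 - 392*g - 1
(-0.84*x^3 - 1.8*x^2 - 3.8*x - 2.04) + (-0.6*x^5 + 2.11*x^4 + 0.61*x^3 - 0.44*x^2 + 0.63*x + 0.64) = -0.6*x^5 + 2.11*x^4 - 0.23*x^3 - 2.24*x^2 - 3.17*x - 1.4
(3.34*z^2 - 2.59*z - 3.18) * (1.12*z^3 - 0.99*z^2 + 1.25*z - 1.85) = 3.7408*z^5 - 6.2074*z^4 + 3.1775*z^3 - 6.2683*z^2 + 0.8165*z + 5.883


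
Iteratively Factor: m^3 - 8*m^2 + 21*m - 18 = (m - 3)*(m^2 - 5*m + 6) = (m - 3)*(m - 2)*(m - 3)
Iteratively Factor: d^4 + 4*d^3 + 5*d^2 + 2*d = (d)*(d^3 + 4*d^2 + 5*d + 2) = d*(d + 1)*(d^2 + 3*d + 2) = d*(d + 1)^2*(d + 2)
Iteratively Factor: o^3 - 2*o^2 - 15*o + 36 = (o - 3)*(o^2 + o - 12) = (o - 3)*(o + 4)*(o - 3)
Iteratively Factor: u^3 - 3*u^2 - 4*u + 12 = (u + 2)*(u^2 - 5*u + 6) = (u - 3)*(u + 2)*(u - 2)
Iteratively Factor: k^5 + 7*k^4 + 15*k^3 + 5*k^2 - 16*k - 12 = (k - 1)*(k^4 + 8*k^3 + 23*k^2 + 28*k + 12) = (k - 1)*(k + 2)*(k^3 + 6*k^2 + 11*k + 6) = (k - 1)*(k + 2)*(k + 3)*(k^2 + 3*k + 2) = (k - 1)*(k + 2)^2*(k + 3)*(k + 1)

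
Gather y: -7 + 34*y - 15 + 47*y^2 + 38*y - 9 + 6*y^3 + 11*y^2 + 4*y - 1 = 6*y^3 + 58*y^2 + 76*y - 32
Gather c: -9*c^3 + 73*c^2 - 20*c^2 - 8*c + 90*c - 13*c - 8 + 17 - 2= -9*c^3 + 53*c^2 + 69*c + 7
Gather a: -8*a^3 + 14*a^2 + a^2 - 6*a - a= -8*a^3 + 15*a^2 - 7*a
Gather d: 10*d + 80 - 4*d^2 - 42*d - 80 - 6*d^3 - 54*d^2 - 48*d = -6*d^3 - 58*d^2 - 80*d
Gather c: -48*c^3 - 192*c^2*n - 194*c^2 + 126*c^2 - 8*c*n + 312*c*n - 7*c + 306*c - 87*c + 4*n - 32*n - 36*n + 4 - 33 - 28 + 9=-48*c^3 + c^2*(-192*n - 68) + c*(304*n + 212) - 64*n - 48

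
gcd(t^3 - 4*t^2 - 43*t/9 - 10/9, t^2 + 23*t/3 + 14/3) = t + 2/3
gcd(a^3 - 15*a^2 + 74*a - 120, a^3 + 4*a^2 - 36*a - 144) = a - 6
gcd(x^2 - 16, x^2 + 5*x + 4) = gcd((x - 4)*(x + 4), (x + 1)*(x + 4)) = x + 4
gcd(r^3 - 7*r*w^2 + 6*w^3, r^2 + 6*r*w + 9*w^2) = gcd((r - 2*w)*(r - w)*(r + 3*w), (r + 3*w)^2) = r + 3*w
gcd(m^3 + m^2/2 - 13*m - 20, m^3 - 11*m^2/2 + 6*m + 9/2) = 1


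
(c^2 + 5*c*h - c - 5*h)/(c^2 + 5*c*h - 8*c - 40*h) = (c - 1)/(c - 8)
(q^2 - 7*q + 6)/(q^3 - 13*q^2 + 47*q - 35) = (q - 6)/(q^2 - 12*q + 35)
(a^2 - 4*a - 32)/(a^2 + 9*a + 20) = (a - 8)/(a + 5)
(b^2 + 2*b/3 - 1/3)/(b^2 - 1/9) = 3*(b + 1)/(3*b + 1)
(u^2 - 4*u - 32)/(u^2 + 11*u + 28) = (u - 8)/(u + 7)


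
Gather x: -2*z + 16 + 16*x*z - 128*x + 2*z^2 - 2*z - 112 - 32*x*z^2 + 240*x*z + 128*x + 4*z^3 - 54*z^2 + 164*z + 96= x*(-32*z^2 + 256*z) + 4*z^3 - 52*z^2 + 160*z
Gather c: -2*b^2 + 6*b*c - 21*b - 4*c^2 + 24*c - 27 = -2*b^2 - 21*b - 4*c^2 + c*(6*b + 24) - 27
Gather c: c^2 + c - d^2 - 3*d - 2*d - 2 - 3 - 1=c^2 + c - d^2 - 5*d - 6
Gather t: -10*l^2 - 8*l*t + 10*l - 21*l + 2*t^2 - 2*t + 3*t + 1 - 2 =-10*l^2 - 11*l + 2*t^2 + t*(1 - 8*l) - 1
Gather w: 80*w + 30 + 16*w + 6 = 96*w + 36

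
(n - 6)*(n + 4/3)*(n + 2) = n^3 - 8*n^2/3 - 52*n/3 - 16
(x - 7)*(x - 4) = x^2 - 11*x + 28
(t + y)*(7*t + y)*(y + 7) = 7*t^2*y + 49*t^2 + 8*t*y^2 + 56*t*y + y^3 + 7*y^2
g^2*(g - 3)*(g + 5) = g^4 + 2*g^3 - 15*g^2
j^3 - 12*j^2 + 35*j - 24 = (j - 8)*(j - 3)*(j - 1)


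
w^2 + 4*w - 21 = (w - 3)*(w + 7)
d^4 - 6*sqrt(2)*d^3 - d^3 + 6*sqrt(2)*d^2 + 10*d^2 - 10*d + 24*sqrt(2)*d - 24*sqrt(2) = (d - 1)*(d - 4*sqrt(2))*(d - 3*sqrt(2))*(d + sqrt(2))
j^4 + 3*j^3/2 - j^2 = j^2*(j - 1/2)*(j + 2)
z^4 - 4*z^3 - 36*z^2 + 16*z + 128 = (z - 8)*(z - 2)*(z + 2)*(z + 4)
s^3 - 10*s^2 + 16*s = s*(s - 8)*(s - 2)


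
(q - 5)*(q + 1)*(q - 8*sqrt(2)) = q^3 - 8*sqrt(2)*q^2 - 4*q^2 - 5*q + 32*sqrt(2)*q + 40*sqrt(2)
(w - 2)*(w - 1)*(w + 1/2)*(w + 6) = w^4 + 7*w^3/2 - 29*w^2/2 + 4*w + 6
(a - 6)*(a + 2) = a^2 - 4*a - 12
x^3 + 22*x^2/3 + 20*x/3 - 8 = (x - 2/3)*(x + 2)*(x + 6)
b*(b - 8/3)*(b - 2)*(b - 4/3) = b^4 - 6*b^3 + 104*b^2/9 - 64*b/9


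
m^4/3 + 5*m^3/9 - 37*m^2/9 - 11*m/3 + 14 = (m/3 + 1)*(m - 7/3)*(m - 2)*(m + 3)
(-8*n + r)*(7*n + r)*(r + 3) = -56*n^2*r - 168*n^2 - n*r^2 - 3*n*r + r^3 + 3*r^2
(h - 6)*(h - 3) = h^2 - 9*h + 18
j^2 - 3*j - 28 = (j - 7)*(j + 4)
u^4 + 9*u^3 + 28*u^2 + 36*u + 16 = (u + 1)*(u + 2)^2*(u + 4)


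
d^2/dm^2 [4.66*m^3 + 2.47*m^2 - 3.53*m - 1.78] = 27.96*m + 4.94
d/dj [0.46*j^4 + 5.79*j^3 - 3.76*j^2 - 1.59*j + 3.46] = 1.84*j^3 + 17.37*j^2 - 7.52*j - 1.59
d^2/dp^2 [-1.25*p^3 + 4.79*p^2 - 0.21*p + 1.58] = 9.58 - 7.5*p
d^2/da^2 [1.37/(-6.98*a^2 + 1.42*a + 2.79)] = (-133.493896*a^2 + 27.157784*a + 1.37*(13.96*a - 1.42)*(27.92*a - 2.84) + 53.359308)/(-6.98*a^2 + 1.42*a + 2.79)^3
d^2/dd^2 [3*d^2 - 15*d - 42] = 6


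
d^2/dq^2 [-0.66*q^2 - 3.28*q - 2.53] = -1.32000000000000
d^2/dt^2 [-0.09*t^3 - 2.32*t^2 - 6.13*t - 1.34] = -0.54*t - 4.64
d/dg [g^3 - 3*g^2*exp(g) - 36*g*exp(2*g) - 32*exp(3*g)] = -3*g^2*exp(g) + 3*g^2 - 72*g*exp(2*g) - 6*g*exp(g) - 96*exp(3*g) - 36*exp(2*g)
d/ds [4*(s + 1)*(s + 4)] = 8*s + 20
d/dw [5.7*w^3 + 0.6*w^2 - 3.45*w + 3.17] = 17.1*w^2 + 1.2*w - 3.45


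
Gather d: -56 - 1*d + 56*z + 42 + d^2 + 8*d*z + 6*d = d^2 + d*(8*z + 5) + 56*z - 14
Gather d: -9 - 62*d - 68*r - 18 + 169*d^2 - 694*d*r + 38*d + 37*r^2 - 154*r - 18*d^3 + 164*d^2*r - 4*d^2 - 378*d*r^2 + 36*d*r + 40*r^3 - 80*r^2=-18*d^3 + d^2*(164*r + 165) + d*(-378*r^2 - 658*r - 24) + 40*r^3 - 43*r^2 - 222*r - 27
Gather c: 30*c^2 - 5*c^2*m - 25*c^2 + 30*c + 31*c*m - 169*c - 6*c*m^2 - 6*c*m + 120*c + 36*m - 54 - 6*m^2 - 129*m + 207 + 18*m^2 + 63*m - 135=c^2*(5 - 5*m) + c*(-6*m^2 + 25*m - 19) + 12*m^2 - 30*m + 18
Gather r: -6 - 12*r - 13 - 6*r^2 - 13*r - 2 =-6*r^2 - 25*r - 21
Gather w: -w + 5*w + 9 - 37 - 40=4*w - 68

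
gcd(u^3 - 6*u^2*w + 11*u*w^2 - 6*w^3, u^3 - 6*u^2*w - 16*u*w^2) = 1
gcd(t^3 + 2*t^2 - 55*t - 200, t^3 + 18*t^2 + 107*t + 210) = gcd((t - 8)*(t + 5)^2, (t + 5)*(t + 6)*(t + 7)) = t + 5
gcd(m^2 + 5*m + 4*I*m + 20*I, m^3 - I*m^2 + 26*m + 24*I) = m + 4*I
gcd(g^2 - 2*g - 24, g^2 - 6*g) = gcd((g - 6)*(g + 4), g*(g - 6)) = g - 6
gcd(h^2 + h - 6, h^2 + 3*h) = h + 3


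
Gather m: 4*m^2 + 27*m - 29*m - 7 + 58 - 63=4*m^2 - 2*m - 12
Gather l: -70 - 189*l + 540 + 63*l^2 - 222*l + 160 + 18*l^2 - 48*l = 81*l^2 - 459*l + 630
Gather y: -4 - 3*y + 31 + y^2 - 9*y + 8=y^2 - 12*y + 35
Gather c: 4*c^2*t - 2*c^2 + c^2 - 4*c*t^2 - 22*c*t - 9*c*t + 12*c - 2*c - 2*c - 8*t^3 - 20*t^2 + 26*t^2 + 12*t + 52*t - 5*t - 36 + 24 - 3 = c^2*(4*t - 1) + c*(-4*t^2 - 31*t + 8) - 8*t^3 + 6*t^2 + 59*t - 15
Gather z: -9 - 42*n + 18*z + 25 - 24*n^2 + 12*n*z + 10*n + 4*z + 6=-24*n^2 - 32*n + z*(12*n + 22) + 22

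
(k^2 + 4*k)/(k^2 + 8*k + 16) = k/(k + 4)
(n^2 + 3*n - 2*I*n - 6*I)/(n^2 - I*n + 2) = (n + 3)/(n + I)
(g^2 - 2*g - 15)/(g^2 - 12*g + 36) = (g^2 - 2*g - 15)/(g^2 - 12*g + 36)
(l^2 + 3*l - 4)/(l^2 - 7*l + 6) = (l + 4)/(l - 6)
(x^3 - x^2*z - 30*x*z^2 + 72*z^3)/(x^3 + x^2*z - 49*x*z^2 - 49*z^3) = (x^3 - x^2*z - 30*x*z^2 + 72*z^3)/(x^3 + x^2*z - 49*x*z^2 - 49*z^3)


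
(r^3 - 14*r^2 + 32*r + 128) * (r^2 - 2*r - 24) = r^5 - 16*r^4 + 36*r^3 + 400*r^2 - 1024*r - 3072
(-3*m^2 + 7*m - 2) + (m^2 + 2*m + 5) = -2*m^2 + 9*m + 3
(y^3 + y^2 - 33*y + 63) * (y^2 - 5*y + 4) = y^5 - 4*y^4 - 34*y^3 + 232*y^2 - 447*y + 252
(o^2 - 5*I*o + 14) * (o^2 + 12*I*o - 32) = o^4 + 7*I*o^3 + 42*o^2 + 328*I*o - 448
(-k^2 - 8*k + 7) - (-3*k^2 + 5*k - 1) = 2*k^2 - 13*k + 8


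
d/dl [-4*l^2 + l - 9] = 1 - 8*l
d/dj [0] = 0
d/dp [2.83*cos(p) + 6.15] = -2.83*sin(p)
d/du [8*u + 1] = 8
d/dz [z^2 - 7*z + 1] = 2*z - 7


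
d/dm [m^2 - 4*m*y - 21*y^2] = 2*m - 4*y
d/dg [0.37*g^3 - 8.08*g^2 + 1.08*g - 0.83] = 1.11*g^2 - 16.16*g + 1.08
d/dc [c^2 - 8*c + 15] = 2*c - 8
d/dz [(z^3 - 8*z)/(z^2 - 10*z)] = (z^2 - 20*z + 8)/(z^2 - 20*z + 100)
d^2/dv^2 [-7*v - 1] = 0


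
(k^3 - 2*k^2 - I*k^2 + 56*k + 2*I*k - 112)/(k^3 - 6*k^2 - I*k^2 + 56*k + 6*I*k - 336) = (k - 2)/(k - 6)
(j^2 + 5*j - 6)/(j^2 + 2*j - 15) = (j^2 + 5*j - 6)/(j^2 + 2*j - 15)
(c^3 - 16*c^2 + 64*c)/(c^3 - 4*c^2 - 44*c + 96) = c*(c - 8)/(c^2 + 4*c - 12)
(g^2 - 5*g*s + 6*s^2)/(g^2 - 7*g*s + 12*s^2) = (-g + 2*s)/(-g + 4*s)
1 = 1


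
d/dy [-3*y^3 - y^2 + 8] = y*(-9*y - 2)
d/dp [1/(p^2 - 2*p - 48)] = 2*(1 - p)/(-p^2 + 2*p + 48)^2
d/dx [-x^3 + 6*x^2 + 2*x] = -3*x^2 + 12*x + 2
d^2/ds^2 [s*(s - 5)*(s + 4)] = 6*s - 2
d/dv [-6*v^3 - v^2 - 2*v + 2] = -18*v^2 - 2*v - 2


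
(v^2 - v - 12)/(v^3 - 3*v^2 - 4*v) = (v + 3)/(v*(v + 1))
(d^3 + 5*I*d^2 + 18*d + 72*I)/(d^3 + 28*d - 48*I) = (d + 3*I)/(d - 2*I)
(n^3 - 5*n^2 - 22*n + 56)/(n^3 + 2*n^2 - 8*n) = (n - 7)/n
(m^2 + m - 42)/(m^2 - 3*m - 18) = (m + 7)/(m + 3)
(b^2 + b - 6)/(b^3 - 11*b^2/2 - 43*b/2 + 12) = 2*(b - 2)/(2*b^2 - 17*b + 8)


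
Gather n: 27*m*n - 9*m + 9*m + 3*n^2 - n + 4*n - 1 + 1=3*n^2 + n*(27*m + 3)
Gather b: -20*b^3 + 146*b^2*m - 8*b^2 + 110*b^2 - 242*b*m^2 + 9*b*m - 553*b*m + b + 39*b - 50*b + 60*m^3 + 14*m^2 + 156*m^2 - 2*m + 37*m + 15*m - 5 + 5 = -20*b^3 + b^2*(146*m + 102) + b*(-242*m^2 - 544*m - 10) + 60*m^3 + 170*m^2 + 50*m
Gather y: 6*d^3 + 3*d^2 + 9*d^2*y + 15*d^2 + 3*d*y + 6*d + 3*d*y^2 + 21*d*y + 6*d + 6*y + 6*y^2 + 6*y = 6*d^3 + 18*d^2 + 12*d + y^2*(3*d + 6) + y*(9*d^2 + 24*d + 12)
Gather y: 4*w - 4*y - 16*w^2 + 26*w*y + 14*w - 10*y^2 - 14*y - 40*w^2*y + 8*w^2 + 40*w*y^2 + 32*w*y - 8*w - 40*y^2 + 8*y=-8*w^2 + 10*w + y^2*(40*w - 50) + y*(-40*w^2 + 58*w - 10)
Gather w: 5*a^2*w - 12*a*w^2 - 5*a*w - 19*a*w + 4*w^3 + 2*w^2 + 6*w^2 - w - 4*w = 4*w^3 + w^2*(8 - 12*a) + w*(5*a^2 - 24*a - 5)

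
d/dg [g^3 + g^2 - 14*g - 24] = 3*g^2 + 2*g - 14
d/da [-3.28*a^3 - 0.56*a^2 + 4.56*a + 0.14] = -9.84*a^2 - 1.12*a + 4.56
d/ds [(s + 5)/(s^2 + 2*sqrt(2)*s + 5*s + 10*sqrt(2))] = -1/(s^2 + 4*sqrt(2)*s + 8)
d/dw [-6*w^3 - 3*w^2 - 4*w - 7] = -18*w^2 - 6*w - 4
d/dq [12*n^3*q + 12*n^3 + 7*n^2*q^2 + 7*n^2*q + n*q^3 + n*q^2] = n*(12*n^2 + 14*n*q + 7*n + 3*q^2 + 2*q)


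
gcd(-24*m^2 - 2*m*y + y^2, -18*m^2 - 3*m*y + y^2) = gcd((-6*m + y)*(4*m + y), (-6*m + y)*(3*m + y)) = -6*m + y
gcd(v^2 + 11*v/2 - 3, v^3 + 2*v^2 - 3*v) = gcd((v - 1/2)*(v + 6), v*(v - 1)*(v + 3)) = 1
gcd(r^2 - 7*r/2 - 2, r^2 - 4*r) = r - 4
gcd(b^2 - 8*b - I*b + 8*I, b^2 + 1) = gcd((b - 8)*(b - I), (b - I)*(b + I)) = b - I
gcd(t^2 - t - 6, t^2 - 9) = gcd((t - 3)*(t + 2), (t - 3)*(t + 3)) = t - 3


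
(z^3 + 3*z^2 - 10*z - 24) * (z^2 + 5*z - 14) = z^5 + 8*z^4 - 9*z^3 - 116*z^2 + 20*z + 336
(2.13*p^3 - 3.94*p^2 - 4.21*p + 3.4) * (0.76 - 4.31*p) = -9.1803*p^4 + 18.6002*p^3 + 15.1507*p^2 - 17.8536*p + 2.584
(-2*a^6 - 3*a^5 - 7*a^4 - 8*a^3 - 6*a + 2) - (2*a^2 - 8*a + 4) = -2*a^6 - 3*a^5 - 7*a^4 - 8*a^3 - 2*a^2 + 2*a - 2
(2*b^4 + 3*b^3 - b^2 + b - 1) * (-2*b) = -4*b^5 - 6*b^4 + 2*b^3 - 2*b^2 + 2*b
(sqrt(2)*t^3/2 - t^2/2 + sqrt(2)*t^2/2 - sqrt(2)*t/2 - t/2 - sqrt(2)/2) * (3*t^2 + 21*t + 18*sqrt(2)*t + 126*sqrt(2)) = 3*sqrt(2)*t^5/2 + 33*t^4/2 + 12*sqrt(2)*t^4 + 132*t^3 - 84*sqrt(2)*t^2 + 195*t^2/2 - 144*t - 147*sqrt(2)*t/2 - 126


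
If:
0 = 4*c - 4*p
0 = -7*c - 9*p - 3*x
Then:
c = -3*x/16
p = -3*x/16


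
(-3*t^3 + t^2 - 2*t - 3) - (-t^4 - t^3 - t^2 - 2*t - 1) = t^4 - 2*t^3 + 2*t^2 - 2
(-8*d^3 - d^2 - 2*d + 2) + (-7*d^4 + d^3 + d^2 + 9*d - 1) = -7*d^4 - 7*d^3 + 7*d + 1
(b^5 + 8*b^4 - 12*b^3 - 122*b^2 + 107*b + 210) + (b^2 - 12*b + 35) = b^5 + 8*b^4 - 12*b^3 - 121*b^2 + 95*b + 245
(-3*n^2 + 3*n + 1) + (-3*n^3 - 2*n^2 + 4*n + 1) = -3*n^3 - 5*n^2 + 7*n + 2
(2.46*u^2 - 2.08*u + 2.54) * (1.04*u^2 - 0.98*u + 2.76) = 2.5584*u^4 - 4.574*u^3 + 11.4696*u^2 - 8.23*u + 7.0104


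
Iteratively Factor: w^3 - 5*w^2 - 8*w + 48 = (w - 4)*(w^2 - w - 12) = (w - 4)*(w + 3)*(w - 4)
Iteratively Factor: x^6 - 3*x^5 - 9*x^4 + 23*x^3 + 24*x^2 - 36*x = (x + 2)*(x^5 - 5*x^4 + x^3 + 21*x^2 - 18*x) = (x - 1)*(x + 2)*(x^4 - 4*x^3 - 3*x^2 + 18*x) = x*(x - 1)*(x + 2)*(x^3 - 4*x^2 - 3*x + 18) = x*(x - 1)*(x + 2)^2*(x^2 - 6*x + 9) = x*(x - 3)*(x - 1)*(x + 2)^2*(x - 3)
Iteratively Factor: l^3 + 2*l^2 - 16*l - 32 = (l - 4)*(l^2 + 6*l + 8) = (l - 4)*(l + 4)*(l + 2)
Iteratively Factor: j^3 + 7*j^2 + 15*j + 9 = (j + 3)*(j^2 + 4*j + 3) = (j + 3)^2*(j + 1)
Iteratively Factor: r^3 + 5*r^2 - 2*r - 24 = (r + 3)*(r^2 + 2*r - 8) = (r + 3)*(r + 4)*(r - 2)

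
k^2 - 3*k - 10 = (k - 5)*(k + 2)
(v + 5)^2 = v^2 + 10*v + 25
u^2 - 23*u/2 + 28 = (u - 8)*(u - 7/2)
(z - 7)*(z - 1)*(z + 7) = z^3 - z^2 - 49*z + 49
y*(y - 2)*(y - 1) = y^3 - 3*y^2 + 2*y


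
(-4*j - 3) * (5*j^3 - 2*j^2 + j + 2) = -20*j^4 - 7*j^3 + 2*j^2 - 11*j - 6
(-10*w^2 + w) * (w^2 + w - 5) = -10*w^4 - 9*w^3 + 51*w^2 - 5*w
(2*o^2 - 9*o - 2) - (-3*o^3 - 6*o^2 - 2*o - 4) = 3*o^3 + 8*o^2 - 7*o + 2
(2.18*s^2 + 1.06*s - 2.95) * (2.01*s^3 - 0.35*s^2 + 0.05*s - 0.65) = 4.3818*s^5 + 1.3676*s^4 - 6.1915*s^3 - 0.3315*s^2 - 0.8365*s + 1.9175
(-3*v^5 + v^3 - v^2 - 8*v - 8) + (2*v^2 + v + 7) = -3*v^5 + v^3 + v^2 - 7*v - 1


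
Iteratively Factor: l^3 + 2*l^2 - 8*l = (l)*(l^2 + 2*l - 8) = l*(l - 2)*(l + 4)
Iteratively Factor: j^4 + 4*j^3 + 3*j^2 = (j + 3)*(j^3 + j^2) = j*(j + 3)*(j^2 + j) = j*(j + 1)*(j + 3)*(j)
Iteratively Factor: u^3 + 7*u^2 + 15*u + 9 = (u + 3)*(u^2 + 4*u + 3) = (u + 1)*(u + 3)*(u + 3)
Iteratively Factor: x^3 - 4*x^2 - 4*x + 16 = (x - 4)*(x^2 - 4) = (x - 4)*(x + 2)*(x - 2)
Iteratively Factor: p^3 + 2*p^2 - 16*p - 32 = (p - 4)*(p^2 + 6*p + 8) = (p - 4)*(p + 4)*(p + 2)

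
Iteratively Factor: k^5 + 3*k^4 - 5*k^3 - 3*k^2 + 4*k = (k - 1)*(k^4 + 4*k^3 - k^2 - 4*k) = k*(k - 1)*(k^3 + 4*k^2 - k - 4) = k*(k - 1)^2*(k^2 + 5*k + 4) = k*(k - 1)^2*(k + 4)*(k + 1)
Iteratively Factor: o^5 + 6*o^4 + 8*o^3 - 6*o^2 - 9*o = (o)*(o^4 + 6*o^3 + 8*o^2 - 6*o - 9) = o*(o + 3)*(o^3 + 3*o^2 - o - 3) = o*(o + 3)^2*(o^2 - 1) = o*(o - 1)*(o + 3)^2*(o + 1)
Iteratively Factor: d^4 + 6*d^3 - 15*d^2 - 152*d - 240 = (d - 5)*(d^3 + 11*d^2 + 40*d + 48) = (d - 5)*(d + 4)*(d^2 + 7*d + 12) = (d - 5)*(d + 3)*(d + 4)*(d + 4)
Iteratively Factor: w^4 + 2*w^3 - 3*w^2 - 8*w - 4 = (w - 2)*(w^3 + 4*w^2 + 5*w + 2) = (w - 2)*(w + 1)*(w^2 + 3*w + 2) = (w - 2)*(w + 1)^2*(w + 2)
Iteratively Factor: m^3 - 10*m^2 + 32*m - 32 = (m - 2)*(m^2 - 8*m + 16) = (m - 4)*(m - 2)*(m - 4)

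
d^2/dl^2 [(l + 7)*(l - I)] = 2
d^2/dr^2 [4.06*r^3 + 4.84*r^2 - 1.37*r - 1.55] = 24.36*r + 9.68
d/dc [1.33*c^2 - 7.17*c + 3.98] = 2.66*c - 7.17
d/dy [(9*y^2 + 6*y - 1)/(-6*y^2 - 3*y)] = (3*y^2 - 4*y - 1)/(3*y^2*(4*y^2 + 4*y + 1))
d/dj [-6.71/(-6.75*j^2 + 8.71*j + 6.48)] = (58.4441 - 90.585*j)/(-6.75*j^2 + 8.71*j + 6.48)^2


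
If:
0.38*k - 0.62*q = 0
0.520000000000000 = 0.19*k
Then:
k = 2.74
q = 1.68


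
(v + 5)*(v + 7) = v^2 + 12*v + 35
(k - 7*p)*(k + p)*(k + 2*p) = k^3 - 4*k^2*p - 19*k*p^2 - 14*p^3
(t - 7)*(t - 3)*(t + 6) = t^3 - 4*t^2 - 39*t + 126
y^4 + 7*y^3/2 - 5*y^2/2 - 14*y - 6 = (y - 2)*(y + 1/2)*(y + 2)*(y + 3)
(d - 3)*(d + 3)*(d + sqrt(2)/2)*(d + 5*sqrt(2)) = d^4 + 11*sqrt(2)*d^3/2 - 4*d^2 - 99*sqrt(2)*d/2 - 45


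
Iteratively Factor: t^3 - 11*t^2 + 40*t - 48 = (t - 3)*(t^2 - 8*t + 16) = (t - 4)*(t - 3)*(t - 4)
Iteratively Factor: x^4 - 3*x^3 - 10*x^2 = (x)*(x^3 - 3*x^2 - 10*x) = x*(x + 2)*(x^2 - 5*x) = x*(x - 5)*(x + 2)*(x)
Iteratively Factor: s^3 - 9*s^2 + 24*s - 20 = (s - 2)*(s^2 - 7*s + 10) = (s - 5)*(s - 2)*(s - 2)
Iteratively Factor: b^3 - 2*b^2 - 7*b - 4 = (b + 1)*(b^2 - 3*b - 4) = (b + 1)^2*(b - 4)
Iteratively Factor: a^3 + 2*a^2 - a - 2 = (a + 2)*(a^2 - 1) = (a - 1)*(a + 2)*(a + 1)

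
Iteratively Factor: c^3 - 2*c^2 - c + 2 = (c - 2)*(c^2 - 1) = (c - 2)*(c - 1)*(c + 1)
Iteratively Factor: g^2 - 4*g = (g)*(g - 4)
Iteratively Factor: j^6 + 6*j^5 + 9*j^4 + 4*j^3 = (j)*(j^5 + 6*j^4 + 9*j^3 + 4*j^2) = j^2*(j^4 + 6*j^3 + 9*j^2 + 4*j) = j^2*(j + 1)*(j^3 + 5*j^2 + 4*j) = j^3*(j + 1)*(j^2 + 5*j + 4) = j^3*(j + 1)^2*(j + 4)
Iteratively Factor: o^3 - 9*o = (o)*(o^2 - 9) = o*(o + 3)*(o - 3)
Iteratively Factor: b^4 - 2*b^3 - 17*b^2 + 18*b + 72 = (b + 2)*(b^3 - 4*b^2 - 9*b + 36) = (b + 2)*(b + 3)*(b^2 - 7*b + 12) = (b - 3)*(b + 2)*(b + 3)*(b - 4)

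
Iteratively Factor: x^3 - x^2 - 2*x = (x + 1)*(x^2 - 2*x) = x*(x + 1)*(x - 2)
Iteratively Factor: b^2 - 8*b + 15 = (b - 3)*(b - 5)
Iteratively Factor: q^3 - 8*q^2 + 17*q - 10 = (q - 5)*(q^2 - 3*q + 2) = (q - 5)*(q - 1)*(q - 2)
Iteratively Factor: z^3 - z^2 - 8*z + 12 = (z + 3)*(z^2 - 4*z + 4) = (z - 2)*(z + 3)*(z - 2)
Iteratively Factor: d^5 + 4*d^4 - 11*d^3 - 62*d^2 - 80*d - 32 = (d + 1)*(d^4 + 3*d^3 - 14*d^2 - 48*d - 32) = (d + 1)*(d + 2)*(d^3 + d^2 - 16*d - 16) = (d + 1)^2*(d + 2)*(d^2 - 16) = (d - 4)*(d + 1)^2*(d + 2)*(d + 4)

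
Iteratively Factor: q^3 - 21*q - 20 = (q + 4)*(q^2 - 4*q - 5) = (q - 5)*(q + 4)*(q + 1)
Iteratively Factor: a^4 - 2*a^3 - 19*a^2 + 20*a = (a - 5)*(a^3 + 3*a^2 - 4*a) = (a - 5)*(a + 4)*(a^2 - a) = (a - 5)*(a - 1)*(a + 4)*(a)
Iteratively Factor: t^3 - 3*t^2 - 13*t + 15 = (t + 3)*(t^2 - 6*t + 5) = (t - 1)*(t + 3)*(t - 5)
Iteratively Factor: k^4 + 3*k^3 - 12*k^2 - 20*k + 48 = (k - 2)*(k^3 + 5*k^2 - 2*k - 24) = (k - 2)*(k + 4)*(k^2 + k - 6) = (k - 2)^2*(k + 4)*(k + 3)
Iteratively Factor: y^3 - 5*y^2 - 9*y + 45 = (y - 5)*(y^2 - 9) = (y - 5)*(y - 3)*(y + 3)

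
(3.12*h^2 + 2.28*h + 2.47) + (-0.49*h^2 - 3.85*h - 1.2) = 2.63*h^2 - 1.57*h + 1.27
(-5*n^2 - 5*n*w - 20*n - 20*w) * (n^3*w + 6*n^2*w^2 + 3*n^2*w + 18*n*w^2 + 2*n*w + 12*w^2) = -5*n^5*w - 35*n^4*w^2 - 35*n^4*w - 30*n^3*w^3 - 245*n^3*w^2 - 70*n^3*w - 210*n^2*w^3 - 490*n^2*w^2 - 40*n^2*w - 420*n*w^3 - 280*n*w^2 - 240*w^3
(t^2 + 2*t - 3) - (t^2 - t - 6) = 3*t + 3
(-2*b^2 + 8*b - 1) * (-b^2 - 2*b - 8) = 2*b^4 - 4*b^3 + b^2 - 62*b + 8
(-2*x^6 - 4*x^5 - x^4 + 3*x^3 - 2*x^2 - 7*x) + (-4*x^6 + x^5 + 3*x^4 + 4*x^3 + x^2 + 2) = -6*x^6 - 3*x^5 + 2*x^4 + 7*x^3 - x^2 - 7*x + 2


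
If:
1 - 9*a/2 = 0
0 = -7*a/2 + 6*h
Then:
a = 2/9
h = 7/54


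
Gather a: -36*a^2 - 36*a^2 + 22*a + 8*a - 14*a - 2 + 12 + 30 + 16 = -72*a^2 + 16*a + 56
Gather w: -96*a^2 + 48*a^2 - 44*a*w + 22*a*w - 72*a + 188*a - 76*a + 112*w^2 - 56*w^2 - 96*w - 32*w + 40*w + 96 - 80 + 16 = -48*a^2 + 40*a + 56*w^2 + w*(-22*a - 88) + 32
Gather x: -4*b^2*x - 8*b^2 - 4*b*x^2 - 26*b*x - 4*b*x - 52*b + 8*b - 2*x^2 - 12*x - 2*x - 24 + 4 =-8*b^2 - 44*b + x^2*(-4*b - 2) + x*(-4*b^2 - 30*b - 14) - 20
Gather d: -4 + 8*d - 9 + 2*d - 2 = 10*d - 15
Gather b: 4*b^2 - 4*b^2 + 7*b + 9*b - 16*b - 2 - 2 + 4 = 0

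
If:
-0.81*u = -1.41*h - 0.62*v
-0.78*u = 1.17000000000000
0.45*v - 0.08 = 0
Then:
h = -0.94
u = -1.50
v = 0.18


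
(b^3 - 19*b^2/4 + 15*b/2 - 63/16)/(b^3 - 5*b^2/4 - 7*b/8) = (4*b^2 - 12*b + 9)/(2*b*(2*b + 1))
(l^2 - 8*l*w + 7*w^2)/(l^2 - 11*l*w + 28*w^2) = (-l + w)/(-l + 4*w)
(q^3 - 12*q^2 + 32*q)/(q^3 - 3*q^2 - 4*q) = (q - 8)/(q + 1)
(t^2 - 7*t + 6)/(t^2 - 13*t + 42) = (t - 1)/(t - 7)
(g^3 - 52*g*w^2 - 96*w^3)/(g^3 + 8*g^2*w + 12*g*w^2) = (g - 8*w)/g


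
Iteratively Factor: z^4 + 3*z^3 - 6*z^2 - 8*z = (z)*(z^3 + 3*z^2 - 6*z - 8) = z*(z + 4)*(z^2 - z - 2) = z*(z - 2)*(z + 4)*(z + 1)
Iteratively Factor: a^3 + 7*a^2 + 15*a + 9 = (a + 3)*(a^2 + 4*a + 3) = (a + 1)*(a + 3)*(a + 3)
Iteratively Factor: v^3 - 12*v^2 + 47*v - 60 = (v - 3)*(v^2 - 9*v + 20) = (v - 5)*(v - 3)*(v - 4)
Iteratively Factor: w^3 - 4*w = (w + 2)*(w^2 - 2*w) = (w - 2)*(w + 2)*(w)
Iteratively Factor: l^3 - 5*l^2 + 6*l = (l - 3)*(l^2 - 2*l) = (l - 3)*(l - 2)*(l)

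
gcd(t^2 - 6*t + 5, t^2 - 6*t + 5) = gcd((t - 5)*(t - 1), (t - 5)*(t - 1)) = t^2 - 6*t + 5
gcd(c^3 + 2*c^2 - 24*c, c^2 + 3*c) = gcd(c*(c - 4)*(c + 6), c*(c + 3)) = c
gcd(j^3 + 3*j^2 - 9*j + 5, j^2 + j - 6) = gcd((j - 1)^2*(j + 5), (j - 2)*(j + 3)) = 1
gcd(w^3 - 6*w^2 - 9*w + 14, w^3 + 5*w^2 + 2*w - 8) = w^2 + w - 2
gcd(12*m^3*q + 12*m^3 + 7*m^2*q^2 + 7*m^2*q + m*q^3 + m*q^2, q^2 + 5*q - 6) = 1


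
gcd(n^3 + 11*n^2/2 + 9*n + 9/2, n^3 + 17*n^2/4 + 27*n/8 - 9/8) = n^2 + 9*n/2 + 9/2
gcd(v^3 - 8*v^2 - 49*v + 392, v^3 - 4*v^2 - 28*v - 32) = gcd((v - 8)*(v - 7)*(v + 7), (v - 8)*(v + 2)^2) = v - 8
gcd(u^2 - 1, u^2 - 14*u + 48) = 1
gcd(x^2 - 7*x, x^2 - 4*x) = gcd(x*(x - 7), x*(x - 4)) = x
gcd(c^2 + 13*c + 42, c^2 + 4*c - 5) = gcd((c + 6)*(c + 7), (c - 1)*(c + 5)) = 1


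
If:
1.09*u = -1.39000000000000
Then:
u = -1.28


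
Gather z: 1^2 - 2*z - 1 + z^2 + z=z^2 - z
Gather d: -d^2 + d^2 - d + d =0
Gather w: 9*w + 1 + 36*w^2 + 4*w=36*w^2 + 13*w + 1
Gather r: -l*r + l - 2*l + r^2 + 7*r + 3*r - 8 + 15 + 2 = -l + r^2 + r*(10 - l) + 9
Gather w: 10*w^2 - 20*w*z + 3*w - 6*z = 10*w^2 + w*(3 - 20*z) - 6*z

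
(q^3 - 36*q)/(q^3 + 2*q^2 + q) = (q^2 - 36)/(q^2 + 2*q + 1)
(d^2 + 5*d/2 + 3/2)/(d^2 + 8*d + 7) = (d + 3/2)/(d + 7)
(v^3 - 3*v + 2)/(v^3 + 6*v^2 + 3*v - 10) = (v - 1)/(v + 5)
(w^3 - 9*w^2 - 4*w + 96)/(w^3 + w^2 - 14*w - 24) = (w - 8)/(w + 2)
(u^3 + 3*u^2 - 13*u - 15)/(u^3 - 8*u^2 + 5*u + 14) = (u^2 + 2*u - 15)/(u^2 - 9*u + 14)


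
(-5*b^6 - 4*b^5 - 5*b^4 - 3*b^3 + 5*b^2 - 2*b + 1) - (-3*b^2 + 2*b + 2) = -5*b^6 - 4*b^5 - 5*b^4 - 3*b^3 + 8*b^2 - 4*b - 1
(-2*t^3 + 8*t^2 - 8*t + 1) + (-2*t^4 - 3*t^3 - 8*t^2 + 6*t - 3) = -2*t^4 - 5*t^3 - 2*t - 2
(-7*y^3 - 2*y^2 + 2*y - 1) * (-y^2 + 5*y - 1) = 7*y^5 - 33*y^4 - 5*y^3 + 13*y^2 - 7*y + 1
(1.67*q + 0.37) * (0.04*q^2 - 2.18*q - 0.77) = 0.0668*q^3 - 3.6258*q^2 - 2.0925*q - 0.2849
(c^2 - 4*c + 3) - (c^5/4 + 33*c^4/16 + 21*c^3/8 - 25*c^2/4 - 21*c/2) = -c^5/4 - 33*c^4/16 - 21*c^3/8 + 29*c^2/4 + 13*c/2 + 3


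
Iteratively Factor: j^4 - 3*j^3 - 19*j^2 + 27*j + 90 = (j + 3)*(j^3 - 6*j^2 - j + 30) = (j - 5)*(j + 3)*(j^2 - j - 6) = (j - 5)*(j - 3)*(j + 3)*(j + 2)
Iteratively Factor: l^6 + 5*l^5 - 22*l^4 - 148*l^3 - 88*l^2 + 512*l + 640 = (l + 4)*(l^5 + l^4 - 26*l^3 - 44*l^2 + 88*l + 160) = (l + 2)*(l + 4)*(l^4 - l^3 - 24*l^2 + 4*l + 80) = (l - 2)*(l + 2)*(l + 4)*(l^3 + l^2 - 22*l - 40) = (l - 2)*(l + 2)^2*(l + 4)*(l^2 - l - 20) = (l - 5)*(l - 2)*(l + 2)^2*(l + 4)*(l + 4)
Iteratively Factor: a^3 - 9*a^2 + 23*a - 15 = (a - 5)*(a^2 - 4*a + 3) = (a - 5)*(a - 1)*(a - 3)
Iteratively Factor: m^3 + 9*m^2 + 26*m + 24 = (m + 3)*(m^2 + 6*m + 8) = (m + 3)*(m + 4)*(m + 2)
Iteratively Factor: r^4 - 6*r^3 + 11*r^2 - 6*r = (r)*(r^3 - 6*r^2 + 11*r - 6) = r*(r - 3)*(r^2 - 3*r + 2) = r*(r - 3)*(r - 2)*(r - 1)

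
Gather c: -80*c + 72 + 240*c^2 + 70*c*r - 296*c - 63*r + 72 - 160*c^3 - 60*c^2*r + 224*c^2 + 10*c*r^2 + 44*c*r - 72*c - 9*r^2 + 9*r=-160*c^3 + c^2*(464 - 60*r) + c*(10*r^2 + 114*r - 448) - 9*r^2 - 54*r + 144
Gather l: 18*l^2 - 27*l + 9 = 18*l^2 - 27*l + 9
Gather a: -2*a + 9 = 9 - 2*a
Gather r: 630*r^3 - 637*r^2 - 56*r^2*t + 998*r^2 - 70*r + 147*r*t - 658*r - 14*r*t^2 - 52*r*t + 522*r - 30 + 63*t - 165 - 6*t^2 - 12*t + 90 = 630*r^3 + r^2*(361 - 56*t) + r*(-14*t^2 + 95*t - 206) - 6*t^2 + 51*t - 105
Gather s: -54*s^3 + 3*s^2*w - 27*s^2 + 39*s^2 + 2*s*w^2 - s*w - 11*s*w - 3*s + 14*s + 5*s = -54*s^3 + s^2*(3*w + 12) + s*(2*w^2 - 12*w + 16)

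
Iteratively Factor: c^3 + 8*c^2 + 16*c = (c + 4)*(c^2 + 4*c) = c*(c + 4)*(c + 4)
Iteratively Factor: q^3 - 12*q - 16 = (q - 4)*(q^2 + 4*q + 4) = (q - 4)*(q + 2)*(q + 2)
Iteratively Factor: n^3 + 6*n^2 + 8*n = (n + 2)*(n^2 + 4*n) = (n + 2)*(n + 4)*(n)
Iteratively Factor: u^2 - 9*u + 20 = (u - 4)*(u - 5)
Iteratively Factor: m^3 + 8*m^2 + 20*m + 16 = (m + 2)*(m^2 + 6*m + 8) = (m + 2)^2*(m + 4)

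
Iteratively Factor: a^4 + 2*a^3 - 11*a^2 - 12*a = (a)*(a^3 + 2*a^2 - 11*a - 12) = a*(a - 3)*(a^2 + 5*a + 4) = a*(a - 3)*(a + 1)*(a + 4)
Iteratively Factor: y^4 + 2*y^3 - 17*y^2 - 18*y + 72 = (y - 2)*(y^3 + 4*y^2 - 9*y - 36) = (y - 3)*(y - 2)*(y^2 + 7*y + 12) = (y - 3)*(y - 2)*(y + 3)*(y + 4)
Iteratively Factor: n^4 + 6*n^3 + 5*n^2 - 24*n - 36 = (n + 3)*(n^3 + 3*n^2 - 4*n - 12) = (n + 3)^2*(n^2 - 4) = (n + 2)*(n + 3)^2*(n - 2)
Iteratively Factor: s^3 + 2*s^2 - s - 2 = (s - 1)*(s^2 + 3*s + 2) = (s - 1)*(s + 1)*(s + 2)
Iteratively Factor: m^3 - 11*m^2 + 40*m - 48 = (m - 3)*(m^2 - 8*m + 16) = (m - 4)*(m - 3)*(m - 4)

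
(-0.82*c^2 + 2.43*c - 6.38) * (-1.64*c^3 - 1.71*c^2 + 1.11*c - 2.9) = 1.3448*c^5 - 2.583*c^4 + 5.3977*c^3 + 15.9851*c^2 - 14.1288*c + 18.502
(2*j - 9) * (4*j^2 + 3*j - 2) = 8*j^3 - 30*j^2 - 31*j + 18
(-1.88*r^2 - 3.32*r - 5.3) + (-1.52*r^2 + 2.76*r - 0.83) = -3.4*r^2 - 0.56*r - 6.13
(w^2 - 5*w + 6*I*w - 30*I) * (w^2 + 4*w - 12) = w^4 - w^3 + 6*I*w^3 - 32*w^2 - 6*I*w^2 + 60*w - 192*I*w + 360*I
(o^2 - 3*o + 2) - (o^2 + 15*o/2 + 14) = -21*o/2 - 12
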